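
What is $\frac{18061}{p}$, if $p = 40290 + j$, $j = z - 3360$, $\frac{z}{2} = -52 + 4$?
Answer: $\frac{18061}{36834} \approx 0.49033$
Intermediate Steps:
$z = -96$ ($z = 2 \left(-52 + 4\right) = 2 \left(-48\right) = -96$)
$j = -3456$ ($j = -96 - 3360 = -3456$)
$p = 36834$ ($p = 40290 - 3456 = 36834$)
$\frac{18061}{p} = \frac{18061}{36834}$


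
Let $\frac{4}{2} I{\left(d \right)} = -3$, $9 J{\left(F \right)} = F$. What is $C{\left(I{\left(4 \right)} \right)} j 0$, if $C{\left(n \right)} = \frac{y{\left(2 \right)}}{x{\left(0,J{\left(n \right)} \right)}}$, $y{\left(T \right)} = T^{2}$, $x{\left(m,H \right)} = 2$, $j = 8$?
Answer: $0$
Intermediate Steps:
$J{\left(F \right)} = \frac{F}{9}$
$I{\left(d \right)} = - \frac{3}{2}$ ($I{\left(d \right)} = \frac{1}{2} \left(-3\right) = - \frac{3}{2}$)
$C{\left(n \right)} = 2$ ($C{\left(n \right)} = \frac{2^{2}}{2} = 4 \cdot \frac{1}{2} = 2$)
$C{\left(I{\left(4 \right)} \right)} j 0 = 2 \cdot 8 \cdot 0 = 16 \cdot 0 = 0$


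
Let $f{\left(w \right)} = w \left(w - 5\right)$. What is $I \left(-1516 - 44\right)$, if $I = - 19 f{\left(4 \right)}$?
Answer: $-118560$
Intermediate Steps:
$f{\left(w \right)} = w \left(-5 + w\right)$
$I = 76$ ($I = - 19 \cdot 4 \left(-5 + 4\right) = - 19 \cdot 4 \left(-1\right) = \left(-19\right) \left(-4\right) = 76$)
$I \left(-1516 - 44\right) = 76 \left(-1516 - 44\right) = 76 \left(-1560\right) = -118560$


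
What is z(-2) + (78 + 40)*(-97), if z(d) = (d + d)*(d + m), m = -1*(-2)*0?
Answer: -11438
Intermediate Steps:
m = 0 (m = 2*0 = 0)
z(d) = 2*d**2 (z(d) = (d + d)*(d + 0) = (2*d)*d = 2*d**2)
z(-2) + (78 + 40)*(-97) = 2*(-2)**2 + (78 + 40)*(-97) = 2*4 + 118*(-97) = 8 - 11446 = -11438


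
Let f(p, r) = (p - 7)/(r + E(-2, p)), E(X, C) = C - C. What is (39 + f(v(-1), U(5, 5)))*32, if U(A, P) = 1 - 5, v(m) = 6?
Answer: 1256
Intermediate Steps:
E(X, C) = 0
U(A, P) = -4
f(p, r) = (-7 + p)/r (f(p, r) = (p - 7)/(r + 0) = (-7 + p)/r)
(39 + f(v(-1), U(5, 5)))*32 = (39 + (-7 + 6)/(-4))*32 = (39 - ¼*(-1))*32 = (39 + ¼)*32 = (157/4)*32 = 1256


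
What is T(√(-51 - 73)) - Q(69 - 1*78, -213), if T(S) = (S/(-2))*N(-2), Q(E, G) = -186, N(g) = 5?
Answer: 186 - 5*I*√31 ≈ 186.0 - 27.839*I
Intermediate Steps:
T(S) = -5*S/2 (T(S) = (S/(-2))*5 = (S*(-½))*5 = -S/2*5 = -5*S/2)
T(√(-51 - 73)) - Q(69 - 1*78, -213) = -5*√(-51 - 73)/2 - 1*(-186) = -5*I*√31 + 186 = 186 - 5*I*√31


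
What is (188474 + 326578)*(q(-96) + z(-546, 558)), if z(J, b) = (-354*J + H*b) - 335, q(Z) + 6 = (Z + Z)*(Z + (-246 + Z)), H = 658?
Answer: 331798043556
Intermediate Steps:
q(Z) = -6 + 2*Z*(-246 + 2*Z) (q(Z) = -6 + (Z + Z)*(Z + (-246 + Z)) = -6 + (2*Z)*(-246 + 2*Z) = -6 + 2*Z*(-246 + 2*Z))
z(J, b) = -335 - 354*J + 658*b (z(J, b) = (-354*J + 658*b) - 335 = -335 - 354*J + 658*b)
(188474 + 326578)*(q(-96) + z(-546, 558)) = (188474 + 326578)*((-6 - 492*(-96) + 4*(-96)**2) + (-335 - 354*(-546) + 658*558)) = 515052*((-6 + 47232 + 4*9216) + (-335 + 193284 + 367164)) = 515052*((-6 + 47232 + 36864) + 560113) = 515052*(84090 + 560113) = 515052*644203 = 331798043556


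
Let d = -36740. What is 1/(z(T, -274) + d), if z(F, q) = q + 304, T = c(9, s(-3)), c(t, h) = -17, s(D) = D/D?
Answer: -1/36710 ≈ -2.7241e-5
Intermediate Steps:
s(D) = 1
T = -17
z(F, q) = 304 + q
1/(z(T, -274) + d) = 1/((304 - 274) - 36740) = 1/(30 - 36740) = 1/(-36710) = -1/36710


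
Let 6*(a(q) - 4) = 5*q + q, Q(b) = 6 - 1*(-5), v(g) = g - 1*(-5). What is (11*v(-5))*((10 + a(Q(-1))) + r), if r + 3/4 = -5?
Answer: 0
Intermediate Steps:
v(g) = 5 + g (v(g) = g + 5 = 5 + g)
Q(b) = 11 (Q(b) = 6 + 5 = 11)
r = -23/4 (r = -3/4 - 5 = -23/4 ≈ -5.7500)
a(q) = 4 + q (a(q) = 4 + (5*q + q)/6 = 4 + (6*q)/6 = 4 + q)
(11*v(-5))*((10 + a(Q(-1))) + r) = (11*(5 - 5))*((10 + (4 + 11)) - 23/4) = (11*0)*((10 + 15) - 23/4) = 0*(25 - 23/4) = 0*(77/4) = 0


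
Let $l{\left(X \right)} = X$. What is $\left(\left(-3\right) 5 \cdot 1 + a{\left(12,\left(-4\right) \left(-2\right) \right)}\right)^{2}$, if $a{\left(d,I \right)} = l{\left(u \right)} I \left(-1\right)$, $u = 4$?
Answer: $2209$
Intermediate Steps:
$a{\left(d,I \right)} = - 4 I$ ($a{\left(d,I \right)} = 4 I \left(-1\right) = - 4 I$)
$\left(\left(-3\right) 5 \cdot 1 + a{\left(12,\left(-4\right) \left(-2\right) \right)}\right)^{2} = \left(\left(-3\right) 5 \cdot 1 - 4 \left(\left(-4\right) \left(-2\right)\right)\right)^{2} = \left(\left(-15\right) 1 - 32\right)^{2} = \left(-15 - 32\right)^{2} = \left(-47\right)^{2} = 2209$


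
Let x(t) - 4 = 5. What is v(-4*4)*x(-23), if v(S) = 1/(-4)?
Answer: -9/4 ≈ -2.2500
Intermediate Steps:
x(t) = 9 (x(t) = 4 + 5 = 9)
v(S) = -¼
v(-4*4)*x(-23) = -¼*9 = -9/4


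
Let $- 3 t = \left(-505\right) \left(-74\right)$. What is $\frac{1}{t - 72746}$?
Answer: $- \frac{3}{255608} \approx -1.1737 \cdot 10^{-5}$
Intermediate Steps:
$t = - \frac{37370}{3}$ ($t = - \frac{\left(-505\right) \left(-74\right)}{3} = \left(- \frac{1}{3}\right) 37370 = - \frac{37370}{3} \approx -12457.0$)
$\frac{1}{t - 72746} = \frac{1}{- \frac{37370}{3} - 72746} = \frac{1}{- \frac{255608}{3}} = - \frac{3}{255608}$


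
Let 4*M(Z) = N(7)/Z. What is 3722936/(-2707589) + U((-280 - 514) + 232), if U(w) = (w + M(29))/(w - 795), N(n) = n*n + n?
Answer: -75474076/78520081 ≈ -0.96121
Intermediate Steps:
N(n) = n + n² (N(n) = n² + n = n + n²)
M(Z) = 14/Z (M(Z) = ((7*(1 + 7))/Z)/4 = ((7*8)/Z)/4 = (56/Z)/4 = 14/Z)
U(w) = (14/29 + w)/(-795 + w) (U(w) = (w + 14/29)/(w - 795) = (w + 14*(1/29))/(-795 + w) = (w + 14/29)/(-795 + w) = (14/29 + w)/(-795 + w))
3722936/(-2707589) + U((-280 - 514) + 232) = 3722936/(-2707589) + (14/29 + ((-280 - 514) + 232))/(-795 + ((-280 - 514) + 232)) = 3722936*(-1/2707589) + (14/29 + (-794 + 232))/(-795 + (-794 + 232)) = -3722936/2707589 + (14/29 - 562)/(-795 - 562) = -3722936/2707589 - 16284/29/(-1357) = -3722936/2707589 - 1/1357*(-16284/29) = -3722936/2707589 + 12/29 = -75474076/78520081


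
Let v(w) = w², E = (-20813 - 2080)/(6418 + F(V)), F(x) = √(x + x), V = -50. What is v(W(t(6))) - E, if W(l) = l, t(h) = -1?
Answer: 94059049/20595412 - 114465*I/20595412 ≈ 4.567 - 0.0055578*I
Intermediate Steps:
F(x) = √2*√x (F(x) = √(2*x) = √2*√x)
E = -22893*(6418 - 10*I)/41190824 (E = (-20813 - 2080)/(6418 + √2*√(-50)) = -22893/(6418 + √2*(5*I*√2)) = -22893*(6418 - 10*I)/41190824 ≈ -3.567 + 0.0055578*I)
v(W(t(6))) - E = (-1)² - (-73463637/20595412 + 114465*I/20595412) = 1 + (73463637/20595412 - 114465*I/20595412) = 94059049/20595412 - 114465*I/20595412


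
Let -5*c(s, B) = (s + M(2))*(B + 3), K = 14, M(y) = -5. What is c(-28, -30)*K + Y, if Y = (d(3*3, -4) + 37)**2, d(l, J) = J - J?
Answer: -5629/5 ≈ -1125.8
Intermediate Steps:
c(s, B) = -(-5 + s)*(3 + B)/5 (c(s, B) = -(s - 5)*(B + 3)/5 = -(-5 + s)*(3 + B)/5)
d(l, J) = 0
Y = 1369 (Y = (0 + 37)**2 = 37**2 = 1369)
c(-28, -30)*K + Y = (3 - 30 - 3/5*(-28) - 1/5*(-30)*(-28))*14 + 1369 = (3 - 30 + 84/5 - 168)*14 + 1369 = -891/5*14 + 1369 = -12474/5 + 1369 = -5629/5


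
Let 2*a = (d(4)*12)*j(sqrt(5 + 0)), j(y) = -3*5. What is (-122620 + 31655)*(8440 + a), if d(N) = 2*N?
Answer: -702249800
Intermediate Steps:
j(y) = -15
a = -720 (a = (((2*4)*12)*(-15))/2 = ((8*12)*(-15))/2 = (96*(-15))/2 = (1/2)*(-1440) = -720)
(-122620 + 31655)*(8440 + a) = (-122620 + 31655)*(8440 - 720) = -90965*7720 = -702249800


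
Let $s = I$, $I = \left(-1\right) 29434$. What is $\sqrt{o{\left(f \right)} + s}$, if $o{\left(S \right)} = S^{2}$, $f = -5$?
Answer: $i \sqrt{29409} \approx 171.49 i$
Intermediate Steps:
$I = -29434$
$s = -29434$
$\sqrt{o{\left(f \right)} + s} = \sqrt{\left(-5\right)^{2} - 29434} = \sqrt{25 - 29434} = \sqrt{-29409} = i \sqrt{29409}$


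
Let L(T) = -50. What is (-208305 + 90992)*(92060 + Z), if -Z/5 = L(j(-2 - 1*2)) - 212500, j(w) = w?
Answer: -135474225530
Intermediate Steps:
Z = 1062750 (Z = -5*(-50 - 212500) = -5*(-212550) = 1062750)
(-208305 + 90992)*(92060 + Z) = (-208305 + 90992)*(92060 + 1062750) = -117313*1154810 = -135474225530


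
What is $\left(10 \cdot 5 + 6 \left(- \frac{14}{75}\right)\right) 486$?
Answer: $\frac{593892}{25} \approx 23756.0$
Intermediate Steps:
$\left(10 \cdot 5 + 6 \left(- \frac{14}{75}\right)\right) 486 = \left(50 + 6 \left(\left(-14\right) \frac{1}{75}\right)\right) 486 = \left(50 + 6 \left(- \frac{14}{75}\right)\right) 486 = \left(50 - \frac{28}{25}\right) 486 = \frac{1222}{25} \cdot 486 = \frac{593892}{25}$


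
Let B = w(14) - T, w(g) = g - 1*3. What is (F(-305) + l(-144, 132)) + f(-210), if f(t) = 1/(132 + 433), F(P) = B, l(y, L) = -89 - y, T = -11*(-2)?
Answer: 24861/565 ≈ 44.002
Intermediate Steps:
w(g) = -3 + g (w(g) = g - 3 = -3 + g)
T = 22
B = -11 (B = (-3 + 14) - 1*22 = 11 - 22 = -11)
F(P) = -11
f(t) = 1/565
(F(-305) + l(-144, 132)) + f(-210) = (-11 + (-89 - 1*(-144))) + 1/565 = (-11 + (-89 + 144)) + 1/565 = (-11 + 55) + 1/565 = 44 + 1/565 = 24861/565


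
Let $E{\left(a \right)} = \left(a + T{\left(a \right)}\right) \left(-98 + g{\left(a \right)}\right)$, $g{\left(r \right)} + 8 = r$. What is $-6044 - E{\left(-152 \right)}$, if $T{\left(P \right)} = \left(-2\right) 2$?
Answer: $-46292$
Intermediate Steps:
$g{\left(r \right)} = -8 + r$
$T{\left(P \right)} = -4$
$E{\left(a \right)} = \left(-106 + a\right) \left(-4 + a\right)$ ($E{\left(a \right)} = \left(a - 4\right) \left(-98 + \left(-8 + a\right)\right) = \left(-4 + a\right) \left(-106 + a\right) = \left(-106 + a\right) \left(-4 + a\right)$)
$-6044 - E{\left(-152 \right)} = -6044 - \left(424 + \left(-152\right)^{2} - -16720\right) = -6044 - \left(424 + 23104 + 16720\right) = -6044 - 40248 = -46292$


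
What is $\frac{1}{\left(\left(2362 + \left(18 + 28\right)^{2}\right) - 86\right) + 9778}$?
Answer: $\frac{1}{14170} \approx 7.0572 \cdot 10^{-5}$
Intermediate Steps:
$\frac{1}{\left(\left(2362 + \left(18 + 28\right)^{2}\right) - 86\right) + 9778} = \frac{1}{\left(\left(2362 + 46^{2}\right) - 86\right) + 9778} = \frac{1}{\left(\left(2362 + 2116\right) - 86\right) + 9778} = \frac{1}{\left(4478 - 86\right) + 9778} = \frac{1}{4392 + 9778} = \frac{1}{14170}$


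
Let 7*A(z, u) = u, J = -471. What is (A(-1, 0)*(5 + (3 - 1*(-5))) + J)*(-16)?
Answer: 7536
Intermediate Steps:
A(z, u) = u/7
(A(-1, 0)*(5 + (3 - 1*(-5))) + J)*(-16) = (((1/7)*0)*(5 + (3 - 1*(-5))) - 471)*(-16) = (0*(5 + (3 + 5)) - 471)*(-16) = (0*(5 + 8) - 471)*(-16) = (0*13 - 471)*(-16) = (0 - 471)*(-16) = -471*(-16) = 7536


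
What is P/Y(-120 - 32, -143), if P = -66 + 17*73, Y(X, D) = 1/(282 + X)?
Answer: 152750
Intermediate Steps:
P = 1175 (P = -66 + 1241 = 1175)
P/Y(-120 - 32, -143) = 1175/(1/(282 + (-120 - 32))) = 1175/(1/(282 - 152)) = 1175/(1/130) = 1175*130 = 152750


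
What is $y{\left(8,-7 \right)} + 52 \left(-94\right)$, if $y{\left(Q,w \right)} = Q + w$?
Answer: $-4887$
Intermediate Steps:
$y{\left(8,-7 \right)} + 52 \left(-94\right) = \left(8 - 7\right) + 52 \left(-94\right) = 1 - 4888 = -4887$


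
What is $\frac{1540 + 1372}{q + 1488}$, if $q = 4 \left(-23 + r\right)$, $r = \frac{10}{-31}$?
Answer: $\frac{22568}{10809} \approx 2.0879$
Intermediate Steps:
$r = - \frac{10}{31}$ ($r = 10 \left(- \frac{1}{31}\right) = - \frac{10}{31} \approx -0.32258$)
$q = - \frac{2892}{31}$ ($q = 4 \left(-23 - \frac{10}{31}\right) = 4 \left(- \frac{723}{31}\right) = - \frac{2892}{31} \approx -93.29$)
$\frac{1540 + 1372}{q + 1488} = \frac{1540 + 1372}{- \frac{2892}{31} + 1488} = \frac{2912}{\frac{43236}{31}} = 2912 \cdot \frac{31}{43236} = \frac{22568}{10809}$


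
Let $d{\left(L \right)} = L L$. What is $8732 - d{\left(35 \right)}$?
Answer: $7507$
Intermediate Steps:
$d{\left(L \right)} = L^{2}$
$8732 - d{\left(35 \right)} = 8732 - 35^{2} = 8732 - 1225 = 7507$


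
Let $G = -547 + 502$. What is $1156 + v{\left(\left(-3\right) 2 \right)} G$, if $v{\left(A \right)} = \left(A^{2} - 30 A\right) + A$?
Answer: $-8294$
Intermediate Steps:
$G = -45$
$v{\left(A \right)} = A^{2} - 29 A$
$1156 + v{\left(\left(-3\right) 2 \right)} G = 1156 + \left(-3\right) 2 \left(-29 - 6\right) \left(-45\right) = 1156 + - 6 \left(-29 - 6\right) \left(-45\right) = 1156 + \left(-6\right) \left(-35\right) \left(-45\right) = 1156 + 210 \left(-45\right) = 1156 - 9450 = -8294$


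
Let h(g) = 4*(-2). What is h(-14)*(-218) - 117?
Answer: 1627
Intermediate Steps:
h(g) = -8
h(-14)*(-218) - 117 = -8*(-218) - 117 = 1744 - 117 = 1627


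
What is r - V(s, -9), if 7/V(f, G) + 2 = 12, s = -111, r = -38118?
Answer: -381187/10 ≈ -38119.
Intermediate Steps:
V(f, G) = 7/10 (V(f, G) = 7/(-2 + 12) = 7/10)
r - V(s, -9) = -38118 - 1*7/10 = -38118 - 7/10 = -381187/10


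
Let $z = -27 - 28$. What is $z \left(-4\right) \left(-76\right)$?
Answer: $-16720$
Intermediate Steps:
$z = -55$
$z \left(-4\right) \left(-76\right) = \left(-55\right) \left(-4\right) \left(-76\right) = 220 \left(-76\right) = -16720$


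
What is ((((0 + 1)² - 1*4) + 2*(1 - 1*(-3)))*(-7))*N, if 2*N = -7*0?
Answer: 0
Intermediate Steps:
N = 0 (N = (-7*0)/2 = (½)*0 = 0)
((((0 + 1)² - 1*4) + 2*(1 - 1*(-3)))*(-7))*N = ((((0 + 1)² - 1*4) + 2*(1 - 1*(-3)))*(-7))*0 = (((1² - 4) + 2*(1 + 3))*(-7))*0 = (((1 - 4) + 2*4)*(-7))*0 = ((-3 + 8)*(-7))*0 = (5*(-7))*0 = -35*0 = 0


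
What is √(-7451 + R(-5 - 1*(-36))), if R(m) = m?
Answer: 2*I*√1855 ≈ 86.139*I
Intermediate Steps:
√(-7451 + R(-5 - 1*(-36))) = √(-7451 + (-5 - 1*(-36))) = √(-7451 + (-5 + 36)) = √(-7451 + 31) = √(-7420) = 2*I*√1855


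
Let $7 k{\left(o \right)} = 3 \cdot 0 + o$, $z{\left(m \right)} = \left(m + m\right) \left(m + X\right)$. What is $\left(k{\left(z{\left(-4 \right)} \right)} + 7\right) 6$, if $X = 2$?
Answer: $\frac{390}{7} \approx 55.714$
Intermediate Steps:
$z{\left(m \right)} = 2 m \left(2 + m\right)$ ($z{\left(m \right)} = \left(m + m\right) \left(m + 2\right) = 2 m \left(2 + m\right)$)
$k{\left(o \right)} = \frac{o}{7}$ ($k{\left(o \right)} = \frac{3 \cdot 0 + o}{7} = \frac{0 + o}{7} = \frac{o}{7}$)
$\left(k{\left(z{\left(-4 \right)} \right)} + 7\right) 6 = \left(\frac{2 \left(-4\right) \left(2 - 4\right)}{7} + 7\right) 6 = \left(\frac{2 \left(-4\right) \left(-2\right)}{7} + 7\right) 6 = \left(\frac{1}{7} \cdot 16 + 7\right) 6 = \left(\frac{16}{7} + 7\right) 6 = \frac{65}{7} \cdot 6 = \frac{390}{7}$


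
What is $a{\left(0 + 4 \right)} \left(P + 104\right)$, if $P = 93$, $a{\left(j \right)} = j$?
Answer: $788$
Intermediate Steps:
$a{\left(0 + 4 \right)} \left(P + 104\right) = \left(0 + 4\right) \left(93 + 104\right) = 4 \cdot 197 = 788$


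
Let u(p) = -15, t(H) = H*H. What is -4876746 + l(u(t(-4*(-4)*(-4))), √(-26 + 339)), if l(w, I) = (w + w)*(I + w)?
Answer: -4876296 - 30*√313 ≈ -4.8768e+6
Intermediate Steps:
t(H) = H²
l(w, I) = 2*w*(I + w) (l(w, I) = (2*w)*(I + w) = 2*w*(I + w))
-4876746 + l(u(t(-4*(-4)*(-4))), √(-26 + 339)) = -4876746 + 2*(-15)*(√(-26 + 339) - 15) = -4876746 + 2*(-15)*(√313 - 15) = -4876746 + 2*(-15)*(-15 + √313) = -4876746 + (450 - 30*√313) = -4876296 - 30*√313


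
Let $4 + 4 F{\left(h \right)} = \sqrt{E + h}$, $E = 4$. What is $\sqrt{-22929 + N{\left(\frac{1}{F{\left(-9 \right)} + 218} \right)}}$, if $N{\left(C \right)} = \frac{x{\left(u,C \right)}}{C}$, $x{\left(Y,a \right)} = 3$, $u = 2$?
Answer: $\frac{\sqrt{-89112 + 3 i \sqrt{5}}}{2} \approx 0.005618 + 149.26 i$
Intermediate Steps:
$F{\left(h \right)} = -1 + \frac{\sqrt{4 + h}}{4}$
$N{\left(C \right)} = \frac{3}{C}$
$\sqrt{-22929 + N{\left(\frac{1}{F{\left(-9 \right)} + 218} \right)}} = \sqrt{-22929 + \frac{3}{\frac{1}{\left(-1 + \frac{\sqrt{4 - 9}}{4}\right) + 218}}} = \sqrt{-22929 + \frac{3}{\frac{1}{\left(-1 + \frac{\sqrt{-5}}{4}\right) + 218}}} = \sqrt{-22929 + \frac{3}{\frac{1}{\left(-1 + \frac{i \sqrt{5}}{4}\right) + 218}}} = \sqrt{-22929 + \frac{3}{\frac{1}{217 + \frac{i \sqrt{5}}{4}}}} = \sqrt{-22929 + 3 \left(217 + \frac{i \sqrt{5}}{4}\right)} = \sqrt{-22929 + \left(651 + \frac{3 i \sqrt{5}}{4}\right)} = \sqrt{-22278 + \frac{3 i \sqrt{5}}{4}}$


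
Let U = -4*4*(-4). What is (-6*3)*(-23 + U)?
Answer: -738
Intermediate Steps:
U = 64 (U = -16*(-4) = 64)
(-6*3)*(-23 + U) = (-6*3)*(-23 + 64) = -18*41 = -738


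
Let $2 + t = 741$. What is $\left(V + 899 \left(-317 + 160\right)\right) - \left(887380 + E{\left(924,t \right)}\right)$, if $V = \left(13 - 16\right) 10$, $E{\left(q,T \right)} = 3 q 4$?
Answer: $-1039641$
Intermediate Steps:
$t = 739$ ($t = -2 + 741 = 739$)
$E{\left(q,T \right)} = 12 q$
$V = -30$ ($V = \left(-3\right) 10 = -30$)
$\left(V + 899 \left(-317 + 160\right)\right) - \left(887380 + E{\left(924,t \right)}\right) = \left(-30 + 899 \left(-317 + 160\right)\right) - \left(887380 + 12 \cdot 924\right) = \left(-30 + 899 \left(-157\right)\right) - \left(887380 + 11088\right) = \left(-30 - 141143\right) - 898468 = -141173 - 898468 = -1039641$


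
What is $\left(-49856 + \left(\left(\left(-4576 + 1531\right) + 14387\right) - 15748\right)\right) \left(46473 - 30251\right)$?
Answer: $-880238164$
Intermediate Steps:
$\left(-49856 + \left(\left(\left(-4576 + 1531\right) + 14387\right) - 15748\right)\right) \left(46473 - 30251\right) = \left(-49856 + \left(\left(-3045 + 14387\right) - 15748\right)\right) 16222 = \left(-49856 + \left(11342 - 15748\right)\right) 16222 = \left(-49856 - 4406\right) 16222 = \left(-54262\right) 16222 = -880238164$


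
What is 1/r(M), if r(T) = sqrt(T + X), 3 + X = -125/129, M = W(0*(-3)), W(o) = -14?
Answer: -I*sqrt(299022)/2318 ≈ -0.23591*I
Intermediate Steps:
M = -14
X = -512/129 (X = -3 - 125/129 = -512/129 ≈ -3.9690)
r(T) = sqrt(-512/129 + T) (r(T) = sqrt(T - 512/129) = sqrt(-512/129 + T))
1/r(M) = 1/(sqrt(-66048 + 16641*(-14))/129) = 1/(sqrt(-66048 - 232974)/129) = 1/(sqrt(-299022)/129) = 1/((I*sqrt(299022))/129) = 1/(I*sqrt(299022)/129) = -I*sqrt(299022)/2318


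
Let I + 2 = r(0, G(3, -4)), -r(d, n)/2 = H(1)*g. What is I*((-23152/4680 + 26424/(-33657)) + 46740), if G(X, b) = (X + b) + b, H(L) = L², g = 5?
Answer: -94376115272/168285 ≈ -5.6081e+5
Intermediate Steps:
G(X, b) = X + 2*b
r(d, n) = -10 (r(d, n) = -2*1²*5 = -2*5 = -10)
I = -12 (I = -2 - 10 = -12)
I*((-23152/4680 + 26424/(-33657)) + 46740) = -12*((-23152/4680 + 26424/(-33657)) + 46740) = -12*((-23152*1/4680 + 26424*(-1/33657)) + 46740) = -12*((-2894/585 - 8808/11219) + 46740) = -12*(-2893882/504855 + 46740) = -12*23594028818/504855 = -94376115272/168285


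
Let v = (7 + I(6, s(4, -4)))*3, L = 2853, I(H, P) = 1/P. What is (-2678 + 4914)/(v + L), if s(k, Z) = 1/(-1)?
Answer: 2236/2871 ≈ 0.77882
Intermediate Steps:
s(k, Z) = -1
v = 18 (v = (7 + 1/(-1))*3 = (7 - 1)*3 = 6*3 = 18)
(-2678 + 4914)/(v + L) = (-2678 + 4914)/(18 + 2853) = 2236/2871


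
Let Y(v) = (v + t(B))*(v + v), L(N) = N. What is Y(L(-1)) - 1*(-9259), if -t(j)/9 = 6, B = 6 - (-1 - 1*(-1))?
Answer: 9369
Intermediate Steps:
B = 6 (B = 6 - (-1 + 1) = 6 - 1*0 = 6 + 0 = 6)
t(j) = -54 (t(j) = -9*6 = -54)
Y(v) = 2*v*(-54 + v) (Y(v) = (v - 54)*(v + v) = (-54 + v)*(2*v) = 2*v*(-54 + v))
Y(L(-1)) - 1*(-9259) = 2*(-1)*(-54 - 1) - 1*(-9259) = 2*(-1)*(-55) + 9259 = 110 + 9259 = 9369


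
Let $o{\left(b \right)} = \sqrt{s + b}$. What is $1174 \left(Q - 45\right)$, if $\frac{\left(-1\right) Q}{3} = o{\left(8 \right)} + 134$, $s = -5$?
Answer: $-524778 - 3522 \sqrt{3} \approx -5.3088 \cdot 10^{5}$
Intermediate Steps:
$o{\left(b \right)} = \sqrt{-5 + b}$
$Q = -402 - 3 \sqrt{3}$ ($Q = - 3 \left(\sqrt{-5 + 8} + 134\right) = - 3 \left(\sqrt{3} + 134\right) = - 3 \left(134 + \sqrt{3}\right) = -402 - 3 \sqrt{3} \approx -407.2$)
$1174 \left(Q - 45\right) = 1174 \left(\left(-402 - 3 \sqrt{3}\right) - 45\right) = 1174 \left(-447 - 3 \sqrt{3}\right) = -524778 - 3522 \sqrt{3}$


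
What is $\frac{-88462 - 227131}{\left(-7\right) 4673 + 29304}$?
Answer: $\frac{315593}{3407} \approx 92.631$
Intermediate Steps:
$\frac{-88462 - 227131}{\left(-7\right) 4673 + 29304} = - \frac{315593}{-32711 + 29304} = - \frac{315593}{-3407} = \left(-315593\right) \left(- \frac{1}{3407}\right) = \frac{315593}{3407}$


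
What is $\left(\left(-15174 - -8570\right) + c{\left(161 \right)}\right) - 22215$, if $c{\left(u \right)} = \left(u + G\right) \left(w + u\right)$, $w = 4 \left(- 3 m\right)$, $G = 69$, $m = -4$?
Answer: $19251$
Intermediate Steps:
$w = 48$ ($w = 4 \left(\left(-3\right) \left(-4\right)\right) = 4 \cdot 12 = 48$)
$c{\left(u \right)} = \left(48 + u\right) \left(69 + u\right)$ ($c{\left(u \right)} = \left(u + 69\right) \left(48 + u\right) = \left(69 + u\right) \left(48 + u\right) = \left(48 + u\right) \left(69 + u\right)$)
$\left(\left(-15174 - -8570\right) + c{\left(161 \right)}\right) - 22215 = \left(\left(-15174 - -8570\right) + \left(3312 + 161^{2} + 117 \cdot 161\right)\right) - 22215 = \left(\left(-15174 + 8570\right) + \left(3312 + 25921 + 18837\right)\right) - 22215 = \left(-6604 + 48070\right) - 22215 = 41466 - 22215 = 19251$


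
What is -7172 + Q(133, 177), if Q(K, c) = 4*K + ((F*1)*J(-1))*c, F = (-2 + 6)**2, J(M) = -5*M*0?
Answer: -6640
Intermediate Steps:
J(M) = 0
F = 16 (F = 4**2 = 16)
Q(K, c) = 4*K (Q(K, c) = 4*K + ((16*1)*0)*c = 4*K + (16*0)*c = 4*K + 0*c = 4*K + 0 = 4*K)
-7172 + Q(133, 177) = -7172 + 4*133 = -7172 + 532 = -6640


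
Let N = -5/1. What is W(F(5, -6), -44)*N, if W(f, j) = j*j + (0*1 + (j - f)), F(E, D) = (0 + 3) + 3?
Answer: -9430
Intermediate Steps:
F(E, D) = 6 (F(E, D) = 3 + 3 = 6)
N = -5 (N = -5*1 = -5)
W(f, j) = j + j² - f (W(f, j) = j² + (0 + (j - f)) = j² + (j - f) = j + j² - f)
W(F(5, -6), -44)*N = (-44 + (-44)² - 1*6)*(-5) = (-44 + 1936 - 6)*(-5) = 1886*(-5) = -9430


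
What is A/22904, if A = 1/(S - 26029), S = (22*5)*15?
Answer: -1/558376616 ≈ -1.7909e-9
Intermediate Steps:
S = 1650 (S = 110*15 = 1650)
A = -1/24379 (A = 1/(1650 - 26029) = 1/(-24379) = -1/24379 ≈ -4.1019e-5)
A/22904 = -1/24379/22904 = -1/24379*1/22904 = -1/558376616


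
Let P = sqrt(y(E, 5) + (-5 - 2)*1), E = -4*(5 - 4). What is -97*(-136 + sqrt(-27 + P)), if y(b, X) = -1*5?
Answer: 13192 - 97*sqrt(-27 + 2*I*sqrt(3)) ≈ 13160.0 - 505.06*I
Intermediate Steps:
E = -4 (E = -4*1 = -4)
y(b, X) = -5
P = 2*I*sqrt(3) (P = sqrt(-5 + (-5 - 2)*1) = sqrt(-5 - 7*1) = sqrt(-5 - 7) = sqrt(-12) = 2*I*sqrt(3) ≈ 3.4641*I)
-97*(-136 + sqrt(-27 + P)) = -97*(-136 + sqrt(-27 + 2*I*sqrt(3))) = 13192 - 97*sqrt(-27 + 2*I*sqrt(3))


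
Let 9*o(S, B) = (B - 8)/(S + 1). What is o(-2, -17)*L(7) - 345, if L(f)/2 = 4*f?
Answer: -1705/9 ≈ -189.44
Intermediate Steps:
L(f) = 8*f (L(f) = 2*(4*f) = 8*f)
o(S, B) = (-8 + B)/(9*(1 + S)) (o(S, B) = ((B - 8)/(S + 1))/9 = ((-8 + B)/(1 + S))/9 = (-8 + B)/(9*(1 + S)))
o(-2, -17)*L(7) - 345 = ((-8 - 17)/(9*(1 - 2)))*(8*7) - 345 = ((⅑)*(-25)/(-1))*56 - 345 = ((⅑)*(-1)*(-25))*56 - 345 = (25/9)*56 - 345 = 1400/9 - 345 = -1705/9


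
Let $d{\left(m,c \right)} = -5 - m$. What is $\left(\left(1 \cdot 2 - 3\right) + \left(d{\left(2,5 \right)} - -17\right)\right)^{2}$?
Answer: $81$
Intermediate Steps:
$\left(\left(1 \cdot 2 - 3\right) + \left(d{\left(2,5 \right)} - -17\right)\right)^{2} = \left(\left(1 \cdot 2 - 3\right) - -10\right)^{2} = \left(\left(2 - 3\right) + \left(\left(-5 - 2\right) + 17\right)\right)^{2} = \left(-1 + \left(-7 + 17\right)\right)^{2} = \left(-1 + 10\right)^{2} = 9^{2} = 81$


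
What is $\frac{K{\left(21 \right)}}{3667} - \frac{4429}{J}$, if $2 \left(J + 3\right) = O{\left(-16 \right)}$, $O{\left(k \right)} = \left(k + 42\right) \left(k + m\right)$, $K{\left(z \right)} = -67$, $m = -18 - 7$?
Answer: $\frac{16205231}{1965512} \approx 8.2448$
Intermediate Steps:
$m = -25$ ($m = -18 - 7 = -25$)
$O{\left(k \right)} = \left(-25 + k\right) \left(42 + k\right)$ ($O{\left(k \right)} = \left(k + 42\right) \left(k - 25\right) = \left(42 + k\right) \left(-25 + k\right) = \left(-25 + k\right) \left(42 + k\right)$)
$J = -536$ ($J = -3 + \frac{-1050 + \left(-16\right)^{2} + 17 \left(-16\right)}{2} = -3 + \frac{-1050 + 256 - 272}{2} = -3 + \frac{1}{2} \left(-1066\right) = -3 - 533 = -536$)
$\frac{K{\left(21 \right)}}{3667} - \frac{4429}{J} = - \frac{67}{3667} - \frac{4429}{-536} = \left(-67\right) \frac{1}{3667} - - \frac{4429}{536} = - \frac{67}{3667} + \frac{4429}{536} = \frac{16205231}{1965512}$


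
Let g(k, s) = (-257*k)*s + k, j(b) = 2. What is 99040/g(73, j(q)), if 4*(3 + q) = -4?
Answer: -99040/37449 ≈ -2.6447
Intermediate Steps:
q = -4 (q = -3 + (¼)*(-4) = -3 - 1 = -4)
g(k, s) = k - 257*k*s (g(k, s) = -257*k*s + k = k - 257*k*s)
99040/g(73, j(q)) = 99040/((73*(1 - 257*2))) = 99040/((73*(1 - 514))) = 99040/((73*(-513))) = 99040/(-37449) = 99040*(-1/37449) = -99040/37449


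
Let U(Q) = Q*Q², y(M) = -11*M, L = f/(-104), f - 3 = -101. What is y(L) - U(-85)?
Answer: 31933961/52 ≈ 6.1412e+5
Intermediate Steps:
f = -98 (f = 3 - 101 = -98)
L = 49/52 (L = -98/(-104) = -98*(-1/104) = 49/52 ≈ 0.94231)
U(Q) = Q³
y(L) - U(-85) = -11*49/52 - 1*(-85)³ = -539/52 - 1*(-614125) = -539/52 + 614125 = 31933961/52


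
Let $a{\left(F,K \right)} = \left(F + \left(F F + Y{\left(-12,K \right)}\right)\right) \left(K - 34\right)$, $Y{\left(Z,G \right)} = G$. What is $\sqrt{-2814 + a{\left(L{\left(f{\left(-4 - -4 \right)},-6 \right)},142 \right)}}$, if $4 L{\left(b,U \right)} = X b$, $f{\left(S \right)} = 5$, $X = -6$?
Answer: $77 \sqrt{3} \approx 133.37$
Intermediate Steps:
$L{\left(b,U \right)} = - \frac{3 b}{2}$ ($L{\left(b,U \right)} = \frac{\left(-6\right) b}{4} = - \frac{3 b}{2}$)
$a{\left(F,K \right)} = \left(-34 + K\right) \left(F + K + F^{2}\right)$ ($a{\left(F,K \right)} = \left(F + \left(F F + K\right)\right) \left(K - 34\right) = \left(F + \left(F^{2} + K\right)\right) \left(-34 + K\right) = \left(F + \left(K + F^{2}\right)\right) \left(-34 + K\right) = \left(F + K + F^{2}\right) \left(-34 + K\right) = \left(-34 + K\right) \left(F + K + F^{2}\right)$)
$\sqrt{-2814 + a{\left(L{\left(f{\left(-4 - -4 \right)},-6 \right)},142 \right)}} = \sqrt{-2814 + \left(142^{2} - 34 \left(\left(- \frac{3}{2}\right) 5\right) - 4828 - 34 \left(\left(- \frac{3}{2}\right) 5\right)^{2} + \left(- \frac{3}{2}\right) 5 \cdot 142 + 142 \left(\left(- \frac{3}{2}\right) 5\right)^{2}\right)} = \sqrt{-2814 - \left(-14526 - 6075\right)} = \sqrt{-2814 + \left(20164 + 255 - 4828 - \frac{3825}{2} - 1065 + 142 \cdot \frac{225}{4}\right)} = \sqrt{-2814 + \left(20164 + 255 - 4828 - \frac{3825}{2} - 1065 + \frac{15975}{2}\right)} = \sqrt{-2814 + 20601} = \sqrt{17787} = 77 \sqrt{3}$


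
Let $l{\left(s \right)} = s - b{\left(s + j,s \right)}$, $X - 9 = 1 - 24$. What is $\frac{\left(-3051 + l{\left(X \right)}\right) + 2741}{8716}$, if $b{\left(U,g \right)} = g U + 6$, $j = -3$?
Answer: $- \frac{142}{2179} \approx -0.065168$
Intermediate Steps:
$X = -14$ ($X = 9 + \left(1 - 24\right) = 9 - 23 = -14$)
$b{\left(U,g \right)} = 6 + U g$ ($b{\left(U,g \right)} = U g + 6 = 6 + U g$)
$l{\left(s \right)} = -6 + s - s \left(-3 + s\right)$ ($l{\left(s \right)} = s - \left(6 + \left(s - 3\right) s\right) = s - \left(6 + \left(-3 + s\right) s\right) = s - \left(6 + s \left(-3 + s\right)\right) = -6 + s - s \left(-3 + s\right)$)
$\frac{\left(-3051 + l{\left(X \right)}\right) + 2741}{8716} = \frac{\left(-3051 - \left(20 - 14 \left(-3 - 14\right)\right)\right) + 2741}{8716} = \left(\left(-3051 - \left(20 + 238\right)\right) + 2741\right) \frac{1}{8716} = \left(\left(-3051 - 258\right) + 2741\right) \frac{1}{8716} = \left(-3309 + 2741\right) \frac{1}{8716} = \left(-568\right) \frac{1}{8716} = - \frac{142}{2179}$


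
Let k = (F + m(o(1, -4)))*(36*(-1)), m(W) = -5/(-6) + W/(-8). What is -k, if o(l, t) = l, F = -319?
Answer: -22917/2 ≈ -11459.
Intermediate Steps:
m(W) = 5/6 - W/8 (m(W) = -5*(-1/6) + W*(-1/8) = 5/6 - W/8)
k = 22917/2 (k = (-319 + (5/6 - 1/8*1))*(36*(-1)) = (-319 + (5/6 - 1/8))*(-36) = (-319 + 17/24)*(-36) = -7639/24*(-36) = 22917/2 ≈ 11459.)
-k = -1*22917/2 = -22917/2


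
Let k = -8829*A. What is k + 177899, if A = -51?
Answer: 628178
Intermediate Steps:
k = 450279 (k = -8829*(-51) = 450279)
k + 177899 = 450279 + 177899 = 628178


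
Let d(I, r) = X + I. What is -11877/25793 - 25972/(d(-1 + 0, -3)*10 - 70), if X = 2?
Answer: 167295794/386895 ≈ 432.41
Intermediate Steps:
d(I, r) = 2 + I
-11877/25793 - 25972/(d(-1 + 0, -3)*10 - 70) = -11877/25793 - 25972/((2 + (-1 + 0))*10 - 70) = -11877*1/25793 - 25972/((2 - 1)*10 - 70) = -11877/25793 - 25972/(1*10 - 70) = -11877/25793 - 25972/(10 - 70) = -11877/25793 - 25972/(-60) = -11877/25793 - 25972*(-1/60) = -11877/25793 + 6493/15 = 167295794/386895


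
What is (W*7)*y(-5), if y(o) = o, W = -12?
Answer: 420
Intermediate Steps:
(W*7)*y(-5) = -12*7*(-5) = -84*(-5) = 420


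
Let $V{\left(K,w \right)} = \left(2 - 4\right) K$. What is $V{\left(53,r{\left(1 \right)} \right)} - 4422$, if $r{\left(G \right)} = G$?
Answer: $-4528$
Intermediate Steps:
$V{\left(K,w \right)} = - 2 K$
$V{\left(53,r{\left(1 \right)} \right)} - 4422 = \left(-2\right) 53 - 4422 = -106 - 4422 = -4528$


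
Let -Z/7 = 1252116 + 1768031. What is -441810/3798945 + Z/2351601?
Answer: -258262118261/28360644003 ≈ -9.1064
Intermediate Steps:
Z = -21141029 (Z = -7*(1252116 + 1768031) = -7*3020147 = -21141029)
-441810/3798945 + Z/2351601 = -441810/3798945 - 21141029/2351601 = -441810*1/3798945 - 21141029*1/2351601 = -9818/84421 - 3020147/335943 = -258262118261/28360644003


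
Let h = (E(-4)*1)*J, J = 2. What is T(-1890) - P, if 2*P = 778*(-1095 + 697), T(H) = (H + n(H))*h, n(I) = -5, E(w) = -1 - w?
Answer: 143452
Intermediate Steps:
h = 6 (h = ((-1 - 1*(-4))*1)*2 = ((-1 + 4)*1)*2 = (3*1)*2 = 3*2 = 6)
T(H) = -30 + 6*H (T(H) = (H - 5)*6 = (-5 + H)*6 = -30 + 6*H)
P = -154822 (P = (778*(-1095 + 697))/2 = (778*(-398))/2 = (½)*(-309644) = -154822)
T(-1890) - P = (-30 + 6*(-1890)) - 1*(-154822) = (-30 - 11340) + 154822 = -11370 + 154822 = 143452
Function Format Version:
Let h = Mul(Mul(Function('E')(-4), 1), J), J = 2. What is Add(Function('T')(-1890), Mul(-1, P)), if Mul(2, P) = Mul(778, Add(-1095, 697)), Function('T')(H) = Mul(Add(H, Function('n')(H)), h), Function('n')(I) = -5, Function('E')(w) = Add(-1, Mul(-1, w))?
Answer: 143452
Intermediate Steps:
h = 6 (h = Mul(Mul(Add(-1, Mul(-1, -4)), 1), 2) = Mul(Mul(Add(-1, 4), 1), 2) = Mul(Mul(3, 1), 2) = Mul(3, 2) = 6)
Function('T')(H) = Add(-30, Mul(6, H)) (Function('T')(H) = Mul(Add(H, -5), 6) = Mul(Add(-5, H), 6) = Add(-30, Mul(6, H)))
P = -154822 (P = Mul(Rational(1, 2), Mul(778, Add(-1095, 697))) = Mul(Rational(1, 2), Mul(778, -398)) = Mul(Rational(1, 2), -309644) = -154822)
Add(Function('T')(-1890), Mul(-1, P)) = Add(Add(-30, Mul(6, -1890)), Mul(-1, -154822)) = Add(Add(-30, -11340), 154822) = Add(-11370, 154822) = 143452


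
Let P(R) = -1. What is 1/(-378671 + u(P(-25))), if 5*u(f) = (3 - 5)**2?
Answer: -5/1893351 ≈ -2.6408e-6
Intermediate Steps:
u(f) = 4/5 (u(f) = (3 - 5)**2/5 = (1/5)*(-2)**2 = (1/5)*4 = 4/5)
1/(-378671 + u(P(-25))) = 1/(-378671 + 4/5) = 1/(-1893351/5) = -5/1893351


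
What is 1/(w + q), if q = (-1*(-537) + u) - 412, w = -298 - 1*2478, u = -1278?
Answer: -1/3929 ≈ -0.00025452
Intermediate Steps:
w = -2776 (w = -298 - 2478 = -2776)
q = -1153 (q = (-1*(-537) - 1278) - 412 = (537 - 1278) - 412 = -741 - 412 = -1153)
1/(w + q) = 1/(-2776 - 1153) = 1/(-3929) = -1/3929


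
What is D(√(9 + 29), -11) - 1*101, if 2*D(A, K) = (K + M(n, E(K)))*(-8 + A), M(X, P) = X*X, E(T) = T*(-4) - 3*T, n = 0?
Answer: -57 - 11*√38/2 ≈ -90.904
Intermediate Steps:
E(T) = -7*T (E(T) = -4*T - 3*T = -7*T)
M(X, P) = X²
D(A, K) = K*(-8 + A)/2 (D(A, K) = ((K + 0²)*(-8 + A))/2 = ((K + 0)*(-8 + A))/2 = (K*(-8 + A))/2 = K*(-8 + A)/2)
D(√(9 + 29), -11) - 1*101 = (½)*(-11)*(-8 + √(9 + 29)) - 1*101 = (½)*(-11)*(-8 + √38) - 101 = (44 - 11*√38/2) - 101 = -57 - 11*√38/2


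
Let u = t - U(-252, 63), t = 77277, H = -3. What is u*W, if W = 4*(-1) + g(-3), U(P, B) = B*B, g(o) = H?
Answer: -513156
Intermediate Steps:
g(o) = -3
U(P, B) = B²
u = 73308 (u = 77277 - 1*63² = 77277 - 1*3969 = 77277 - 3969 = 73308)
W = -7 (W = 4*(-1) - 3 = -4 - 3 = -7)
u*W = 73308*(-7) = -513156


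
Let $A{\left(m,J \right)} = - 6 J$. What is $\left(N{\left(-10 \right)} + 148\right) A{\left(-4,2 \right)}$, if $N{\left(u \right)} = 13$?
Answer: $-1932$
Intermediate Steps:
$\left(N{\left(-10 \right)} + 148\right) A{\left(-4,2 \right)} = \left(13 + 148\right) \left(\left(-6\right) 2\right) = 161 \left(-12\right) = -1932$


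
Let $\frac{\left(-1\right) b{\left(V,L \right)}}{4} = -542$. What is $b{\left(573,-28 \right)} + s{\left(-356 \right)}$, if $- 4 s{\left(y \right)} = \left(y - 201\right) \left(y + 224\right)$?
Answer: $-16213$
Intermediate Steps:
$s{\left(y \right)} = - \frac{\left(-201 + y\right) \left(224 + y\right)}{4}$ ($s{\left(y \right)} = - \frac{\left(y - 201\right) \left(y + 224\right)}{4} = - \frac{\left(-201 + y\right) \left(224 + y\right)}{4}$)
$b{\left(V,L \right)} = 2168$ ($b{\left(V,L \right)} = \left(-4\right) \left(-542\right) = 2168$)
$b{\left(573,-28 \right)} + s{\left(-356 \right)} = 2168 - \left(-13303 + 31684\right) = 2168 + \left(11256 + 2047 - 31684\right) = 2168 - 18381 = -16213$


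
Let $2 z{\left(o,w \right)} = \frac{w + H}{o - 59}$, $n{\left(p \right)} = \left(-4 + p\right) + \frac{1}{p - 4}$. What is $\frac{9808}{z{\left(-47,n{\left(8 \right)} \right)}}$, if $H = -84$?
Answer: $\frac{8317184}{319} \approx 26073.0$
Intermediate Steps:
$n{\left(p \right)} = -4 + p + \frac{1}{-4 + p}$ ($n{\left(p \right)} = \left(-4 + p\right) + \frac{1}{p - 4} = \left(-4 + p\right) + \frac{1}{-4 + p} = -4 + p + \frac{1}{-4 + p}$)
$z{\left(o,w \right)} = \frac{-84 + w}{2 \left(-59 + o\right)}$ ($z{\left(o,w \right)} = \frac{\left(w - 84\right) \frac{1}{o - 59}}{2} = \frac{\left(-84 + w\right) \frac{1}{-59 + o}}{2} = \frac{\frac{1}{-59 + o} \left(-84 + w\right)}{2} = \frac{-84 + w}{2 \left(-59 + o\right)}$)
$\frac{9808}{z{\left(-47,n{\left(8 \right)} \right)}} = \frac{9808}{\frac{1}{2} \frac{1}{-59 - 47} \left(-84 + \frac{17 + 8^{2} - 64}{-4 + 8}\right)} = \frac{9808}{\frac{1}{2} \frac{1}{-106} \left(-84 + \frac{17 + 64 - 64}{4}\right)} = \frac{9808}{\frac{1}{2} \left(- \frac{1}{106}\right) \left(-84 + \frac{1}{4} \cdot 17\right)} = \frac{9808}{\frac{1}{2} \left(- \frac{1}{106}\right) \left(-84 + \frac{17}{4}\right)} = \frac{9808}{\frac{1}{2} \left(- \frac{1}{106}\right) \left(- \frac{319}{4}\right)} = \frac{9808}{\frac{319}{848}} = 9808 \cdot \frac{848}{319} = \frac{8317184}{319}$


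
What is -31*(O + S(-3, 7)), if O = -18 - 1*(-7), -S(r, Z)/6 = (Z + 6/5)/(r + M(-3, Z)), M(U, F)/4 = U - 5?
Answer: 52049/175 ≈ 297.42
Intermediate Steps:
M(U, F) = -20 + 4*U (M(U, F) = 4*(U - 5) = 4*(-5 + U) = -20 + 4*U)
S(r, Z) = -6*(6/5 + Z)/(-32 + r) (S(r, Z) = -6*(Z + 6/5)/(r + (-20 + 4*(-3))) = -6*(Z + 6*(⅕))/(r + (-20 - 12)) = -6*(Z + 6/5)/(r - 32) = -6*(6/5 + Z)/(-32 + r))
O = -11 (O = -18 + 7 = -11)
-31*(O + S(-3, 7)) = -31*(-11 + 6*(-6 - 5*7)/(5*(-32 - 3))) = -31*(-11 + (6/5)*(-6 - 35)/(-35)) = -31*(-11 + (6/5)*(-1/35)*(-41)) = -31*(-11 + 246/175) = -31*(-1679/175) = 52049/175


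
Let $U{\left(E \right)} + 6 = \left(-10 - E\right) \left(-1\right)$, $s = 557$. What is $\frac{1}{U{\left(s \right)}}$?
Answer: $\frac{1}{561} \approx 0.0017825$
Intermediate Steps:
$U{\left(E \right)} = 4 + E$ ($U{\left(E \right)} = -6 + \left(-10 - E\right) \left(-1\right) = -6 + \left(10 + E\right) = 4 + E$)
$\frac{1}{U{\left(s \right)}} = \frac{1}{4 + 557} = \frac{1}{561}$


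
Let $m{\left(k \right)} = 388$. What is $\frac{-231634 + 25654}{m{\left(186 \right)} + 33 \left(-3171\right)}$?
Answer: $\frac{41196}{20851} \approx 1.9757$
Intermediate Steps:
$\frac{-231634 + 25654}{m{\left(186 \right)} + 33 \left(-3171\right)} = \frac{-231634 + 25654}{388 + 33 \left(-3171\right)} = - \frac{205980}{388 - 104643} = - \frac{205980}{-104255} = \left(-205980\right) \left(- \frac{1}{104255}\right) = \frac{41196}{20851}$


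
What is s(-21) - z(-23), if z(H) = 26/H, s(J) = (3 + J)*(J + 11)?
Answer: 4166/23 ≈ 181.13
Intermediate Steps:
s(J) = (3 + J)*(11 + J)
s(-21) - z(-23) = (33 + (-21)**2 + 14*(-21)) - 26/(-23) = (33 + 441 - 294) - 26*(-1)/23 = 180 - 1*(-26/23) = 180 + 26/23 = 4166/23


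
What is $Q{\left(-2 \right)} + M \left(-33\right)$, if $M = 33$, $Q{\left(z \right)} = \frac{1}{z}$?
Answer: $- \frac{2179}{2} \approx -1089.5$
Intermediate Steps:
$Q{\left(-2 \right)} + M \left(-33\right) = \frac{1}{-2} + 33 \left(-33\right) = - \frac{1}{2} - 1089 = - \frac{2179}{2}$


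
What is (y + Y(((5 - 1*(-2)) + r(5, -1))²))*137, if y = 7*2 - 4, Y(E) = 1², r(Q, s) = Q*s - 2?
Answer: 1507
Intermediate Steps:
r(Q, s) = -2 + Q*s
Y(E) = 1
y = 10 (y = 14 - 4 = 10)
(y + Y(((5 - 1*(-2)) + r(5, -1))²))*137 = (10 + 1)*137 = 11*137 = 1507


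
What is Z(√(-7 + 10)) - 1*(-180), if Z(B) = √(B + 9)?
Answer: 180 + √(9 + √3) ≈ 183.28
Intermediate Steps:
Z(B) = √(9 + B)
Z(√(-7 + 10)) - 1*(-180) = √(9 + √(-7 + 10)) - 1*(-180) = √(9 + √3) + 180 = 180 + √(9 + √3)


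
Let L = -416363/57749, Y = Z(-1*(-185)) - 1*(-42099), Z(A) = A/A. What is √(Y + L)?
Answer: √140377224195213/57749 ≈ 205.17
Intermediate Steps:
Z(A) = 1
Y = 42100 (Y = 1 - 1*(-42099) = 1 + 42099 = 42100)
L = -416363/57749 (L = -416363*1/57749 = -416363/57749 ≈ -7.2099)
√(Y + L) = √(42100 - 416363/57749) = √(2430816537/57749) = √140377224195213/57749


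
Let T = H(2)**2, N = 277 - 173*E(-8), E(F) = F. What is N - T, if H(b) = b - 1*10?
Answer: 1597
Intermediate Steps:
H(b) = -10 + b (H(b) = b - 10 = -10 + b)
N = 1661 (N = 277 - 173*(-8) = 277 + 1384 = 1661)
T = 64 (T = (-10 + 2)**2 = (-8)**2 = 64)
N - T = 1661 - 1*64 = 1661 - 64 = 1597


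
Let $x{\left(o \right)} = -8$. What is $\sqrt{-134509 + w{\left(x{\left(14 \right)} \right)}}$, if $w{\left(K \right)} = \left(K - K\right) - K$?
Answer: $i \sqrt{134501} \approx 366.74 i$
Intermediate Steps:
$w{\left(K \right)} = - K$ ($w{\left(K \right)} = 0 - K = - K$)
$\sqrt{-134509 + w{\left(x{\left(14 \right)} \right)}} = \sqrt{-134509 - -8} = \sqrt{-134509 + 8} = \sqrt{-134501} = i \sqrt{134501}$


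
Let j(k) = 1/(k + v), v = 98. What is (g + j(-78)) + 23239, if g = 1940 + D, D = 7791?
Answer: 659401/20 ≈ 32970.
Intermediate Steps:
g = 9731 (g = 1940 + 7791 = 9731)
j(k) = 1/(98 + k) (j(k) = 1/(k + 98) = 1/(98 + k))
(g + j(-78)) + 23239 = (9731 + 1/(98 - 78)) + 23239 = (9731 + 1/20) + 23239 = 194621/20 + 23239 = 659401/20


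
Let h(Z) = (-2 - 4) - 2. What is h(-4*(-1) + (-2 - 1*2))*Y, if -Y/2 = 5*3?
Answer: 240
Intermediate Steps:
h(Z) = -8 (h(Z) = -6 - 2 = -8)
Y = -30 (Y = -10*3 = -2*15 = -30)
h(-4*(-1) + (-2 - 1*2))*Y = -8*(-30) = 240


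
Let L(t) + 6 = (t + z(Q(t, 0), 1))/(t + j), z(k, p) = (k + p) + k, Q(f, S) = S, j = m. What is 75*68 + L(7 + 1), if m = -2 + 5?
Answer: 56043/11 ≈ 5094.8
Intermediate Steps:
m = 3
j = 3
z(k, p) = p + 2*k
L(t) = -6 + (1 + t)/(3 + t) (L(t) = -6 + (t + (1 + 2*0))/(t + 3) = -6 + (t + (1 + 0))/(3 + t) = -6 + (t + 1)/(3 + t) = -6 + (1 + t)/(3 + t))
75*68 + L(7 + 1) = 75*68 + (-17 - 5*(7 + 1))/(3 + (7 + 1)) = 5100 + (-17 - 5*8)/(3 + 8) = 5100 + (-17 - 40)/11 = 5100 + (1/11)*(-57) = 5100 - 57/11 = 56043/11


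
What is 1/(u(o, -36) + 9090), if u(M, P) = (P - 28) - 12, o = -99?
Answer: 1/9014 ≈ 0.00011094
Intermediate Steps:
u(M, P) = -40 + P (u(M, P) = (-28 + P) - 12 = -40 + P)
1/(u(o, -36) + 9090) = 1/((-40 - 36) + 9090) = 1/(-76 + 9090) = 1/9014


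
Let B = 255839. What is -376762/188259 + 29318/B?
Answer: -90871035956/48163994301 ≈ -1.8867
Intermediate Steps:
-376762/188259 + 29318/B = -376762/188259 + 29318/255839 = -90871035956/48163994301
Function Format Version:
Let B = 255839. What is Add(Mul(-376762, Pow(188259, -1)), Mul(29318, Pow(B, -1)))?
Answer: Rational(-90871035956, 48163994301) ≈ -1.8867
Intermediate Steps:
Add(Mul(-376762, Pow(188259, -1)), Mul(29318, Pow(B, -1))) = Add(Mul(-376762, Pow(188259, -1)), Mul(29318, Pow(255839, -1))) = Add(Mul(-376762, Rational(1, 188259)), Mul(29318, Rational(1, 255839))) = Add(Rational(-376762, 188259), Rational(29318, 255839)) = Rational(-90871035956, 48163994301)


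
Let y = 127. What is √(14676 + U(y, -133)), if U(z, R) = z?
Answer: √14803 ≈ 121.67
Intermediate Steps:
√(14676 + U(y, -133)) = √(14676 + 127) = √14803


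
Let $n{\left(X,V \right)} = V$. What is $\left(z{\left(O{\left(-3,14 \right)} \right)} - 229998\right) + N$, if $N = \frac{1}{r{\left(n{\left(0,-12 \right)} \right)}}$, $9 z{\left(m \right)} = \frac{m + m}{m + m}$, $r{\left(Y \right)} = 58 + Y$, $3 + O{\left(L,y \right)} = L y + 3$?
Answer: $- \frac{95219117}{414} \approx -2.3 \cdot 10^{5}$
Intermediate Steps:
$O{\left(L,y \right)} = L y$ ($O{\left(L,y \right)} = -3 + \left(L y + 3\right) = -3 + \left(3 + L y\right) = L y$)
$z{\left(m \right)} = \frac{1}{9}$ ($z{\left(m \right)} = \frac{\left(m + m\right) \frac{1}{m + m}}{9} = \frac{2 m \frac{1}{2 m}}{9} = \frac{1}{9} \cdot 1 = \frac{1}{9}$)
$N = \frac{1}{46}$ ($N = \frac{1}{58 - 12} = \frac{1}{46} \approx 0.021739$)
$\left(z{\left(O{\left(-3,14 \right)} \right)} - 229998\right) + N = \left(\frac{1}{9} - 229998\right) + \frac{1}{46} = - \frac{2069981}{9} + \frac{1}{46} = - \frac{95219117}{414}$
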